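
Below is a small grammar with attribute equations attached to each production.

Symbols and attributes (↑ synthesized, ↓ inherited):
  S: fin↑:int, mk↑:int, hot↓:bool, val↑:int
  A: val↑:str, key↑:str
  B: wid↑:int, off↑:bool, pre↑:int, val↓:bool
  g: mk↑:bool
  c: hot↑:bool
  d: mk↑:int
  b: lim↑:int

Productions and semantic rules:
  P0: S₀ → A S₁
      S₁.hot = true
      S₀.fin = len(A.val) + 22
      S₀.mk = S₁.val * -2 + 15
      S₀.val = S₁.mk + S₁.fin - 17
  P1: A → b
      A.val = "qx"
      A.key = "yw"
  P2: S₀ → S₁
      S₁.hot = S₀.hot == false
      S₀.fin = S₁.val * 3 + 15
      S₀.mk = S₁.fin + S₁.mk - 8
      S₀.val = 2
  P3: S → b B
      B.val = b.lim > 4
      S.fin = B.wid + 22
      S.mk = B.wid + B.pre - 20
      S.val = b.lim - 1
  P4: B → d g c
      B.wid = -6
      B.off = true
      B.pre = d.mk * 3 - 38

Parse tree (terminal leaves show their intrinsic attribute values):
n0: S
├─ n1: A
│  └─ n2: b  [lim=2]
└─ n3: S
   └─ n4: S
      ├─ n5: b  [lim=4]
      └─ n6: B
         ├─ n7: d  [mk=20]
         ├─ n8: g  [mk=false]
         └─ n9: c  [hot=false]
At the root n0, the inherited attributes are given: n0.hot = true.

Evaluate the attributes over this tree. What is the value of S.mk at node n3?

4

1. n0.hot = true  [given at root]
2. n2.lim = 2  [terminal]
3. n1.val = "qx"  ["qx"]
4. n1.key = "yw"  ["yw"]
5. n3.hot = true  [true]
6. n4.hot = false  [S₀.hot == false]
7. n5.lim = 4  [terminal]
8. n6.val = false  [b.lim > 4]
9. n7.mk = 20  [terminal]
10. n8.mk = false  [terminal]
11. n9.hot = false  [terminal]
12. n6.wid = -6  [-6]
13. n6.off = true  [true]
14. n6.pre = 22  [d.mk * 3 - 38]
15. n4.fin = 16  [B.wid + 22]
16. n4.mk = -4  [B.wid + B.pre - 20]
17. n4.val = 3  [b.lim - 1]
18. n3.fin = 24  [S₁.val * 3 + 15]
19. n3.mk = 4  [S₁.fin + S₁.mk - 8]
20. n3.val = 2  [2]
21. n0.fin = 24  [len(A.val) + 22]
22. n0.mk = 11  [S₁.val * -2 + 15]
23. n0.val = 11  [S₁.mk + S₁.fin - 17]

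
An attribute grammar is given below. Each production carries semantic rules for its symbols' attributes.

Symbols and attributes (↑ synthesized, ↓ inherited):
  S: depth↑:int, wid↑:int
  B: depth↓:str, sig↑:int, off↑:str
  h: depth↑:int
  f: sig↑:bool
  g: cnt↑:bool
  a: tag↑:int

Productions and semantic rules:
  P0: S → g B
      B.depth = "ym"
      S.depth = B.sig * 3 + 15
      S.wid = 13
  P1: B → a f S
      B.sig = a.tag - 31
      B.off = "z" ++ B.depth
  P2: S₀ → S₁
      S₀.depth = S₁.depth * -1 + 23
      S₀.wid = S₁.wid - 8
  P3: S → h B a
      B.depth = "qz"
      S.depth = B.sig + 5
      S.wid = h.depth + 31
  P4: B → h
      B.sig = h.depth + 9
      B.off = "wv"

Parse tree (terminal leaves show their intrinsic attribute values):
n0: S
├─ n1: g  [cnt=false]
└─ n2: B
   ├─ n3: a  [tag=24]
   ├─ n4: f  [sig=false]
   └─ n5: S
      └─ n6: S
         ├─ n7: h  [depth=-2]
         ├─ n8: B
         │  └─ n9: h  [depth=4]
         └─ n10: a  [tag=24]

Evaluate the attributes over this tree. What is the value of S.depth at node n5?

5

1. n1.cnt = false  [terminal]
2. n2.depth = "ym"  ["ym"]
3. n3.tag = 24  [terminal]
4. n4.sig = false  [terminal]
5. n7.depth = -2  [terminal]
6. n8.depth = "qz"  ["qz"]
7. n9.depth = 4  [terminal]
8. n8.sig = 13  [h.depth + 9]
9. n8.off = "wv"  ["wv"]
10. n10.tag = 24  [terminal]
11. n6.depth = 18  [B.sig + 5]
12. n6.wid = 29  [h.depth + 31]
13. n5.depth = 5  [S₁.depth * -1 + 23]
14. n5.wid = 21  [S₁.wid - 8]
15. n2.sig = -7  [a.tag - 31]
16. n2.off = "zym"  ["z" ++ B.depth]
17. n0.depth = -6  [B.sig * 3 + 15]
18. n0.wid = 13  [13]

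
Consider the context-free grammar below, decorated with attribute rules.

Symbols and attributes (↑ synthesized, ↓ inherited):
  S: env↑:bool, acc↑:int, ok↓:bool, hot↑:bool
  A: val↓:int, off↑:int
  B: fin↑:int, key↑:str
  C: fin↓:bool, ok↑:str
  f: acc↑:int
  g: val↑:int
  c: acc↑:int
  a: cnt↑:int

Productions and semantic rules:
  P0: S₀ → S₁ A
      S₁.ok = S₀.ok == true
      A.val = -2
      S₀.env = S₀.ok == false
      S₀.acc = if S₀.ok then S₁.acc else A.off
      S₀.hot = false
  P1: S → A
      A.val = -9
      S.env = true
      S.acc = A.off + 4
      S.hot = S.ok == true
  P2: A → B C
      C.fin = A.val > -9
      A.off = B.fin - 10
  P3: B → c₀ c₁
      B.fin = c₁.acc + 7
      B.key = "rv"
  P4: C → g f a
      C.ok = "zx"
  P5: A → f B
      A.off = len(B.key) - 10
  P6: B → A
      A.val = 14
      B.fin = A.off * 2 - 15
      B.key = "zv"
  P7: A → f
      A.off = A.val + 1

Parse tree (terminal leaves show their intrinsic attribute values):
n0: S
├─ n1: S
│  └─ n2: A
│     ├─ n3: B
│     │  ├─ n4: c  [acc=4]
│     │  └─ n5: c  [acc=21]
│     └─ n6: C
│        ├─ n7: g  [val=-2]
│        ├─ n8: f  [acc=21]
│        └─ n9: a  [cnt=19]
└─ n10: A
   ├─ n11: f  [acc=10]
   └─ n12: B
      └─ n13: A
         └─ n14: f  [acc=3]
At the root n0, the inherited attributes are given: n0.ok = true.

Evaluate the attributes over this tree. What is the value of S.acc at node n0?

1. n0.ok = true  [given at root]
2. n1.ok = true  [S₀.ok == true]
3. n2.val = -9  [-9]
4. n4.acc = 4  [terminal]
5. n5.acc = 21  [terminal]
6. n3.fin = 28  [c₁.acc + 7]
7. n3.key = "rv"  ["rv"]
8. n6.fin = false  [A.val > -9]
9. n7.val = -2  [terminal]
10. n8.acc = 21  [terminal]
11. n9.cnt = 19  [terminal]
12. n6.ok = "zx"  ["zx"]
13. n2.off = 18  [B.fin - 10]
14. n1.env = true  [true]
15. n1.acc = 22  [A.off + 4]
16. n1.hot = true  [S.ok == true]
17. n10.val = -2  [-2]
18. n11.acc = 10  [terminal]
19. n13.val = 14  [14]
20. n14.acc = 3  [terminal]
21. n13.off = 15  [A.val + 1]
22. n12.fin = 15  [A.off * 2 - 15]
23. n12.key = "zv"  ["zv"]
24. n10.off = -8  [len(B.key) - 10]
25. n0.env = false  [S₀.ok == false]
26. n0.acc = 22  [if S₀.ok then S₁.acc else A.off]
27. n0.hot = false  [false]

22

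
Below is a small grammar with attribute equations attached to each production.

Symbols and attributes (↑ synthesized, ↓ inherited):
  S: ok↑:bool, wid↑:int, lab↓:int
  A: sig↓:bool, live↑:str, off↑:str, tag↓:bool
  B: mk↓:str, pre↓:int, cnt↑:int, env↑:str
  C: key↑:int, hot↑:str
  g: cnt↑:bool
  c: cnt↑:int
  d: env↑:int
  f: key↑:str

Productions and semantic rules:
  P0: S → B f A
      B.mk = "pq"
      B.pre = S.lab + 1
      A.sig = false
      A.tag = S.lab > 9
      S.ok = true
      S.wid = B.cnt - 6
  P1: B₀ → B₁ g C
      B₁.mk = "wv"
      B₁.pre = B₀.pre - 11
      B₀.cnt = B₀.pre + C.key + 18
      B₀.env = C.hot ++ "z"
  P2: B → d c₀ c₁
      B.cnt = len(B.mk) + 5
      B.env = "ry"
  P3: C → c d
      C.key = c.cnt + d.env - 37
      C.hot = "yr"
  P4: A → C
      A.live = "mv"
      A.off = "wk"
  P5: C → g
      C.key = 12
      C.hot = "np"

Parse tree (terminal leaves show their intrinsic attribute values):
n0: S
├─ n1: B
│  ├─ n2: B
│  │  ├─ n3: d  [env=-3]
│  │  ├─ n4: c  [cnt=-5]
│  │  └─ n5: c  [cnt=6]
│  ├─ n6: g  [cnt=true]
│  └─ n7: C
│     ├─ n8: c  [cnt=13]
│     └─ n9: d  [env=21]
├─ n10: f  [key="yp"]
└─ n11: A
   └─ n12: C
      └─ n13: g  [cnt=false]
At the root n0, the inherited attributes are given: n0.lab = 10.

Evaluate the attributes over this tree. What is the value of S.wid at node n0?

1. n0.lab = 10  [given at root]
2. n1.mk = "pq"  ["pq"]
3. n1.pre = 11  [S.lab + 1]
4. n2.mk = "wv"  ["wv"]
5. n2.pre = 0  [B₀.pre - 11]
6. n3.env = -3  [terminal]
7. n4.cnt = -5  [terminal]
8. n5.cnt = 6  [terminal]
9. n2.cnt = 7  [len(B.mk) + 5]
10. n2.env = "ry"  ["ry"]
11. n6.cnt = true  [terminal]
12. n8.cnt = 13  [terminal]
13. n9.env = 21  [terminal]
14. n7.key = -3  [c.cnt + d.env - 37]
15. n7.hot = "yr"  ["yr"]
16. n1.cnt = 26  [B₀.pre + C.key + 18]
17. n1.env = "yrz"  [C.hot ++ "z"]
18. n10.key = "yp"  [terminal]
19. n11.sig = false  [false]
20. n11.tag = true  [S.lab > 9]
21. n13.cnt = false  [terminal]
22. n12.key = 12  [12]
23. n12.hot = "np"  ["np"]
24. n11.live = "mv"  ["mv"]
25. n11.off = "wk"  ["wk"]
26. n0.ok = true  [true]
27. n0.wid = 20  [B.cnt - 6]

20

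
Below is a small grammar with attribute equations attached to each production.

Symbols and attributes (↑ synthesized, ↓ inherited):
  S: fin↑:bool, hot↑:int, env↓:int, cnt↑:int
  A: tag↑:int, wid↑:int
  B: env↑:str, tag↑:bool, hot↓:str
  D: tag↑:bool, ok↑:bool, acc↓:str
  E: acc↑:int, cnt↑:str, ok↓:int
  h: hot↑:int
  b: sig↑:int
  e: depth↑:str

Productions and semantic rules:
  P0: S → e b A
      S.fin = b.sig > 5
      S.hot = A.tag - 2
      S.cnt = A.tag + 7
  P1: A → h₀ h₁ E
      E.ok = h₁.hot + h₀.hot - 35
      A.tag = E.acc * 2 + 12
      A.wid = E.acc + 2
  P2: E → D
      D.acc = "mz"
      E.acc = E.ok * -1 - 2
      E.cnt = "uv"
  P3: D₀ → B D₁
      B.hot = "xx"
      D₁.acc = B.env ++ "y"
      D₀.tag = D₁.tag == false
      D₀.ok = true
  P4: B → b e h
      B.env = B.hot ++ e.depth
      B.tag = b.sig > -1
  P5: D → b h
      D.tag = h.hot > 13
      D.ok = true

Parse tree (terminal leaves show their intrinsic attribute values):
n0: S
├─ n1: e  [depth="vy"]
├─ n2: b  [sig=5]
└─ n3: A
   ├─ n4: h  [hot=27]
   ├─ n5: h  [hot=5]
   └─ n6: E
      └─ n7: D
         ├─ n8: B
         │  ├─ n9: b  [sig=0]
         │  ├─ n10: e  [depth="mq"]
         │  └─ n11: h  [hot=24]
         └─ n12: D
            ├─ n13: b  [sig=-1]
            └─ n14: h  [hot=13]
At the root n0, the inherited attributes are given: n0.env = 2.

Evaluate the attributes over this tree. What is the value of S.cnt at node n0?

21

1. n0.env = 2  [given at root]
2. n1.depth = "vy"  [terminal]
3. n2.sig = 5  [terminal]
4. n4.hot = 27  [terminal]
5. n5.hot = 5  [terminal]
6. n6.ok = -3  [h₁.hot + h₀.hot - 35]
7. n7.acc = "mz"  ["mz"]
8. n8.hot = "xx"  ["xx"]
9. n9.sig = 0  [terminal]
10. n10.depth = "mq"  [terminal]
11. n11.hot = 24  [terminal]
12. n8.env = "xxmq"  [B.hot ++ e.depth]
13. n8.tag = true  [b.sig > -1]
14. n12.acc = "xxmqy"  [B.env ++ "y"]
15. n13.sig = -1  [terminal]
16. n14.hot = 13  [terminal]
17. n12.tag = false  [h.hot > 13]
18. n12.ok = true  [true]
19. n7.tag = true  [D₁.tag == false]
20. n7.ok = true  [true]
21. n6.acc = 1  [E.ok * -1 - 2]
22. n6.cnt = "uv"  ["uv"]
23. n3.tag = 14  [E.acc * 2 + 12]
24. n3.wid = 3  [E.acc + 2]
25. n0.fin = false  [b.sig > 5]
26. n0.hot = 12  [A.tag - 2]
27. n0.cnt = 21  [A.tag + 7]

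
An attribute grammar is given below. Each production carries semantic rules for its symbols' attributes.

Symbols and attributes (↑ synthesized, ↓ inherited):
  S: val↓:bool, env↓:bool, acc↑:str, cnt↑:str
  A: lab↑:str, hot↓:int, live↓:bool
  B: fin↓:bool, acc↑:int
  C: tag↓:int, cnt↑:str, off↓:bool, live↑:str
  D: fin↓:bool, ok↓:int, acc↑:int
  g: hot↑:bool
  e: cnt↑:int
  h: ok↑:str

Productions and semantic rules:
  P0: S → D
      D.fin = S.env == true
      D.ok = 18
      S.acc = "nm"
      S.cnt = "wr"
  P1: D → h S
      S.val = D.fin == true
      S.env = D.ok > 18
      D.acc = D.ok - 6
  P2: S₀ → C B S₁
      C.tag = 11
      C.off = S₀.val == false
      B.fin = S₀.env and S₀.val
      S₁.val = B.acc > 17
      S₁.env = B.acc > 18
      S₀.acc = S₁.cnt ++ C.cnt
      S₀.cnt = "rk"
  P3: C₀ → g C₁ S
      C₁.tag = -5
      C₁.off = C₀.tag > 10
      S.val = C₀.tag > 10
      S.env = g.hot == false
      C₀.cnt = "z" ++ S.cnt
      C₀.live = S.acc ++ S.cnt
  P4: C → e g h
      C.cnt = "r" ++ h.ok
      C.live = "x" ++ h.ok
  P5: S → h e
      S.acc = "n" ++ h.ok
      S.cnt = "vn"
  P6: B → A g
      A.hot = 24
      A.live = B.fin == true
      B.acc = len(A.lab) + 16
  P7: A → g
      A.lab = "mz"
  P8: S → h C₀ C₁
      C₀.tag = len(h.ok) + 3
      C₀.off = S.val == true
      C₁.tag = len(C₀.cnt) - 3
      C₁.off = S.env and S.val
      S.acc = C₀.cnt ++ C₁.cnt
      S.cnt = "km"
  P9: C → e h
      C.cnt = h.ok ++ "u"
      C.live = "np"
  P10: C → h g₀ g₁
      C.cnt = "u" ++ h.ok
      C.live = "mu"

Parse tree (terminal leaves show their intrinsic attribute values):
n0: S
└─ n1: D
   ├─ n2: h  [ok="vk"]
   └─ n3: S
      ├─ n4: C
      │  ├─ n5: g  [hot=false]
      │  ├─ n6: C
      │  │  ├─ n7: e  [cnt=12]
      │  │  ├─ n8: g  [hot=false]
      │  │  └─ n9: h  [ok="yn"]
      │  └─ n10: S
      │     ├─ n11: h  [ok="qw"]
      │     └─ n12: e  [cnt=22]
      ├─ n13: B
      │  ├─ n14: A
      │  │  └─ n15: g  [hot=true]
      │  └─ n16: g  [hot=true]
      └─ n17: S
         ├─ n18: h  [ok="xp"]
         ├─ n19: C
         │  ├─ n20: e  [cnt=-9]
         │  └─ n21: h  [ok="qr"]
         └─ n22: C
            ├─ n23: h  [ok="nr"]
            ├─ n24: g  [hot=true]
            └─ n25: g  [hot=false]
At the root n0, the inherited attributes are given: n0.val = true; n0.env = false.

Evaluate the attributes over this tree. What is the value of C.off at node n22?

false

1. n0.val = true  [given at root]
2. n0.env = false  [given at root]
3. n1.fin = false  [S.env == true]
4. n1.ok = 18  [18]
5. n2.ok = "vk"  [terminal]
6. n3.val = false  [D.fin == true]
7. n3.env = false  [D.ok > 18]
8. n4.tag = 11  [11]
9. n4.off = true  [S₀.val == false]
10. n5.hot = false  [terminal]
11. n6.tag = -5  [-5]
12. n6.off = true  [C₀.tag > 10]
13. n7.cnt = 12  [terminal]
14. n8.hot = false  [terminal]
15. n9.ok = "yn"  [terminal]
16. n6.cnt = "ryn"  ["r" ++ h.ok]
17. n6.live = "xyn"  ["x" ++ h.ok]
18. n10.val = true  [C₀.tag > 10]
19. n10.env = true  [g.hot == false]
20. n11.ok = "qw"  [terminal]
21. n12.cnt = 22  [terminal]
22. n10.acc = "nqw"  ["n" ++ h.ok]
23. n10.cnt = "vn"  ["vn"]
24. n4.cnt = "zvn"  ["z" ++ S.cnt]
25. n4.live = "nqwvn"  [S.acc ++ S.cnt]
26. n13.fin = false  [S₀.env and S₀.val]
27. n14.hot = 24  [24]
28. n14.live = false  [B.fin == true]
29. n15.hot = true  [terminal]
30. n14.lab = "mz"  ["mz"]
31. n16.hot = true  [terminal]
32. n13.acc = 18  [len(A.lab) + 16]
33. n17.val = true  [B.acc > 17]
34. n17.env = false  [B.acc > 18]
35. n18.ok = "xp"  [terminal]
36. n19.tag = 5  [len(h.ok) + 3]
37. n19.off = true  [S.val == true]
38. n20.cnt = -9  [terminal]
39. n21.ok = "qr"  [terminal]
40. n19.cnt = "qru"  [h.ok ++ "u"]
41. n19.live = "np"  ["np"]
42. n22.tag = 0  [len(C₀.cnt) - 3]
43. n22.off = false  [S.env and S.val]
44. n23.ok = "nr"  [terminal]
45. n24.hot = true  [terminal]
46. n25.hot = false  [terminal]
47. n22.cnt = "unr"  ["u" ++ h.ok]
48. n22.live = "mu"  ["mu"]
49. n17.acc = "qruunr"  [C₀.cnt ++ C₁.cnt]
50. n17.cnt = "km"  ["km"]
51. n3.acc = "kmzvn"  [S₁.cnt ++ C.cnt]
52. n3.cnt = "rk"  ["rk"]
53. n1.acc = 12  [D.ok - 6]
54. n0.acc = "nm"  ["nm"]
55. n0.cnt = "wr"  ["wr"]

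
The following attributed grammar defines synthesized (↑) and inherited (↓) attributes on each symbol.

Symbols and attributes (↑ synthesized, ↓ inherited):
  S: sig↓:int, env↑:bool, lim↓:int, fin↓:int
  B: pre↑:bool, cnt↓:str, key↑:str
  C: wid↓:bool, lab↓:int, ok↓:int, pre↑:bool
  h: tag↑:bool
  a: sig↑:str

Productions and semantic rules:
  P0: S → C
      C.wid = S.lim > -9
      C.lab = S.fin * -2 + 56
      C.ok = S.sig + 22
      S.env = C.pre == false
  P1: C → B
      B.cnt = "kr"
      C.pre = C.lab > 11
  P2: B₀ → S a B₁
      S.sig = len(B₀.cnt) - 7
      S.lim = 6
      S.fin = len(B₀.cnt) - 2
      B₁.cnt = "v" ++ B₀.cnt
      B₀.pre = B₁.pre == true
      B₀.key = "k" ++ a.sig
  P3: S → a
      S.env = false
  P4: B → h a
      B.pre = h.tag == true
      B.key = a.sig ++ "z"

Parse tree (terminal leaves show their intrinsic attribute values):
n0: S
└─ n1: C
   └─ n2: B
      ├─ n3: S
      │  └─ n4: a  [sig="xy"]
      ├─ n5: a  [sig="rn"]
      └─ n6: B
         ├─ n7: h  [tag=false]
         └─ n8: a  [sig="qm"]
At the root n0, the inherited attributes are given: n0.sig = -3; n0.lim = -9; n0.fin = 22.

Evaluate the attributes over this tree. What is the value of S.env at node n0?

1. n0.sig = -3  [given at root]
2. n0.lim = -9  [given at root]
3. n0.fin = 22  [given at root]
4. n1.wid = false  [S.lim > -9]
5. n1.lab = 12  [S.fin * -2 + 56]
6. n1.ok = 19  [S.sig + 22]
7. n2.cnt = "kr"  ["kr"]
8. n3.sig = -5  [len(B₀.cnt) - 7]
9. n3.lim = 6  [6]
10. n3.fin = 0  [len(B₀.cnt) - 2]
11. n4.sig = "xy"  [terminal]
12. n3.env = false  [false]
13. n5.sig = "rn"  [terminal]
14. n6.cnt = "vkr"  ["v" ++ B₀.cnt]
15. n7.tag = false  [terminal]
16. n8.sig = "qm"  [terminal]
17. n6.pre = false  [h.tag == true]
18. n6.key = "qmz"  [a.sig ++ "z"]
19. n2.pre = false  [B₁.pre == true]
20. n2.key = "krn"  ["k" ++ a.sig]
21. n1.pre = true  [C.lab > 11]
22. n0.env = false  [C.pre == false]

false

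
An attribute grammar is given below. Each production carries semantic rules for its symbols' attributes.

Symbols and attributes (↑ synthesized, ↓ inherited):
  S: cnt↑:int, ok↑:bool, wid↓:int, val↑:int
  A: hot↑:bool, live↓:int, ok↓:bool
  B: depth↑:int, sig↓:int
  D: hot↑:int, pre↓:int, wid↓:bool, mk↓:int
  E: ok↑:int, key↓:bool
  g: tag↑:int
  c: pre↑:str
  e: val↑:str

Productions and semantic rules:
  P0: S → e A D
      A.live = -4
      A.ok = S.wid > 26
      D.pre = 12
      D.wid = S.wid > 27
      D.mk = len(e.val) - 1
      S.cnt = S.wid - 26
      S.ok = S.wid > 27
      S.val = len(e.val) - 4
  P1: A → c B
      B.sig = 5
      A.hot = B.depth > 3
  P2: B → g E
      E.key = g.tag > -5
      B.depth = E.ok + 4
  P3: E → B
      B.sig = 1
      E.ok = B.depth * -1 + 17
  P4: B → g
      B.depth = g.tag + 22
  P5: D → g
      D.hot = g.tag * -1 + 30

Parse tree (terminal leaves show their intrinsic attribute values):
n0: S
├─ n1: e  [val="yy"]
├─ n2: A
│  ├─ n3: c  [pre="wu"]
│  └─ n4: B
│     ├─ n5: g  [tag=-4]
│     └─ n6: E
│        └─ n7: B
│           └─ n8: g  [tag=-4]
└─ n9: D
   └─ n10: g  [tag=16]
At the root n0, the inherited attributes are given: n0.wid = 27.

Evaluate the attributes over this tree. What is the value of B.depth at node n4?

1. n0.wid = 27  [given at root]
2. n1.val = "yy"  [terminal]
3. n2.live = -4  [-4]
4. n2.ok = true  [S.wid > 26]
5. n3.pre = "wu"  [terminal]
6. n4.sig = 5  [5]
7. n5.tag = -4  [terminal]
8. n6.key = true  [g.tag > -5]
9. n7.sig = 1  [1]
10. n8.tag = -4  [terminal]
11. n7.depth = 18  [g.tag + 22]
12. n6.ok = -1  [B.depth * -1 + 17]
13. n4.depth = 3  [E.ok + 4]
14. n2.hot = false  [B.depth > 3]
15. n9.pre = 12  [12]
16. n9.wid = false  [S.wid > 27]
17. n9.mk = 1  [len(e.val) - 1]
18. n10.tag = 16  [terminal]
19. n9.hot = 14  [g.tag * -1 + 30]
20. n0.cnt = 1  [S.wid - 26]
21. n0.ok = false  [S.wid > 27]
22. n0.val = -2  [len(e.val) - 4]

3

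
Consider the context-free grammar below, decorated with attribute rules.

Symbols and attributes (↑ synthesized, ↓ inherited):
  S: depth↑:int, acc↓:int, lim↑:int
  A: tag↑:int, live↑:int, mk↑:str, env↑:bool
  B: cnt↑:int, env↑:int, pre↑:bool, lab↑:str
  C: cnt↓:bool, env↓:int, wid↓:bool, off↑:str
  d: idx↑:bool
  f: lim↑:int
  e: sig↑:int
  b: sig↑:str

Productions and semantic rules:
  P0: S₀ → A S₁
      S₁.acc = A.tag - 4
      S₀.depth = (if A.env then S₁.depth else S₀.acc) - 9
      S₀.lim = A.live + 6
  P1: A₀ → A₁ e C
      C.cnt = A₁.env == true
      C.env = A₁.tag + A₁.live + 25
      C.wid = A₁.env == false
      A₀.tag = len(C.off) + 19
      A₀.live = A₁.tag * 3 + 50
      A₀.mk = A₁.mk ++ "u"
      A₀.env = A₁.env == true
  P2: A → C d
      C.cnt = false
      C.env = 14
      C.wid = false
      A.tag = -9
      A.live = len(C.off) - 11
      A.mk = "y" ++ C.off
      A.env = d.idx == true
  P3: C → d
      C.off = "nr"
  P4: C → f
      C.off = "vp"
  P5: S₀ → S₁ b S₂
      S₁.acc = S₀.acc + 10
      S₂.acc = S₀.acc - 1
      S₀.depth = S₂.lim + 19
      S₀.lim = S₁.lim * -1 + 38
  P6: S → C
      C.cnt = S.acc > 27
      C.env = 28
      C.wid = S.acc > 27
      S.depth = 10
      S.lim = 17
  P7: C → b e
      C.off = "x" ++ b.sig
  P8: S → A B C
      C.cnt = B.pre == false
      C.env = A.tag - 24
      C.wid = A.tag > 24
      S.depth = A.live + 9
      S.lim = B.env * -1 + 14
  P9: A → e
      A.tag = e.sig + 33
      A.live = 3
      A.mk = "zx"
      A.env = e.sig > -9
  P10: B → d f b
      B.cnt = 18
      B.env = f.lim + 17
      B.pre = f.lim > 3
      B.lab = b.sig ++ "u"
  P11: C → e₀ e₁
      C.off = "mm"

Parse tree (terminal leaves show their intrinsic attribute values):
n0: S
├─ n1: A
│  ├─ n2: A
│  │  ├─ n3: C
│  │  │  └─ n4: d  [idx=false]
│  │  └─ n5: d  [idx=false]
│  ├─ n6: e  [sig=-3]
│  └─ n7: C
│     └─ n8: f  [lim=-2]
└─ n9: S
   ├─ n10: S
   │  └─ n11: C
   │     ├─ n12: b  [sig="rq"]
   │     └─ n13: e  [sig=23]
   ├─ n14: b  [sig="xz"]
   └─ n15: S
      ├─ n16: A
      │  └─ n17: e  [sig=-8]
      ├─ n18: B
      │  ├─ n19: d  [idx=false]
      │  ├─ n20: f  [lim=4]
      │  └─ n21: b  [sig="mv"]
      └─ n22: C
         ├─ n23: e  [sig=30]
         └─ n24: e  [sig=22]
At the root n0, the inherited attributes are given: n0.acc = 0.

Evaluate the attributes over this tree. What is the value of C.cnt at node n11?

false

1. n0.acc = 0  [given at root]
2. n3.cnt = false  [false]
3. n3.env = 14  [14]
4. n3.wid = false  [false]
5. n4.idx = false  [terminal]
6. n3.off = "nr"  ["nr"]
7. n5.idx = false  [terminal]
8. n2.tag = -9  [-9]
9. n2.live = -9  [len(C.off) - 11]
10. n2.mk = "ynr"  ["y" ++ C.off]
11. n2.env = false  [d.idx == true]
12. n6.sig = -3  [terminal]
13. n7.cnt = false  [A₁.env == true]
14. n7.env = 7  [A₁.tag + A₁.live + 25]
15. n7.wid = true  [A₁.env == false]
16. n8.lim = -2  [terminal]
17. n7.off = "vp"  ["vp"]
18. n1.tag = 21  [len(C.off) + 19]
19. n1.live = 23  [A₁.tag * 3 + 50]
20. n1.mk = "ynru"  [A₁.mk ++ "u"]
21. n1.env = false  [A₁.env == true]
22. n9.acc = 17  [A.tag - 4]
23. n10.acc = 27  [S₀.acc + 10]
24. n11.cnt = false  [S.acc > 27]
25. n11.env = 28  [28]
26. n11.wid = false  [S.acc > 27]
27. n12.sig = "rq"  [terminal]
28. n13.sig = 23  [terminal]
29. n11.off = "xrq"  ["x" ++ b.sig]
30. n10.depth = 10  [10]
31. n10.lim = 17  [17]
32. n14.sig = "xz"  [terminal]
33. n15.acc = 16  [S₀.acc - 1]
34. n17.sig = -8  [terminal]
35. n16.tag = 25  [e.sig + 33]
36. n16.live = 3  [3]
37. n16.mk = "zx"  ["zx"]
38. n16.env = true  [e.sig > -9]
39. n19.idx = false  [terminal]
40. n20.lim = 4  [terminal]
41. n21.sig = "mv"  [terminal]
42. n18.cnt = 18  [18]
43. n18.env = 21  [f.lim + 17]
44. n18.pre = true  [f.lim > 3]
45. n18.lab = "mvu"  [b.sig ++ "u"]
46. n22.cnt = false  [B.pre == false]
47. n22.env = 1  [A.tag - 24]
48. n22.wid = true  [A.tag > 24]
49. n23.sig = 30  [terminal]
50. n24.sig = 22  [terminal]
51. n22.off = "mm"  ["mm"]
52. n15.depth = 12  [A.live + 9]
53. n15.lim = -7  [B.env * -1 + 14]
54. n9.depth = 12  [S₂.lim + 19]
55. n9.lim = 21  [S₁.lim * -1 + 38]
56. n0.depth = -9  [(if A.env then S₁.depth else S₀.acc) - 9]
57. n0.lim = 29  [A.live + 6]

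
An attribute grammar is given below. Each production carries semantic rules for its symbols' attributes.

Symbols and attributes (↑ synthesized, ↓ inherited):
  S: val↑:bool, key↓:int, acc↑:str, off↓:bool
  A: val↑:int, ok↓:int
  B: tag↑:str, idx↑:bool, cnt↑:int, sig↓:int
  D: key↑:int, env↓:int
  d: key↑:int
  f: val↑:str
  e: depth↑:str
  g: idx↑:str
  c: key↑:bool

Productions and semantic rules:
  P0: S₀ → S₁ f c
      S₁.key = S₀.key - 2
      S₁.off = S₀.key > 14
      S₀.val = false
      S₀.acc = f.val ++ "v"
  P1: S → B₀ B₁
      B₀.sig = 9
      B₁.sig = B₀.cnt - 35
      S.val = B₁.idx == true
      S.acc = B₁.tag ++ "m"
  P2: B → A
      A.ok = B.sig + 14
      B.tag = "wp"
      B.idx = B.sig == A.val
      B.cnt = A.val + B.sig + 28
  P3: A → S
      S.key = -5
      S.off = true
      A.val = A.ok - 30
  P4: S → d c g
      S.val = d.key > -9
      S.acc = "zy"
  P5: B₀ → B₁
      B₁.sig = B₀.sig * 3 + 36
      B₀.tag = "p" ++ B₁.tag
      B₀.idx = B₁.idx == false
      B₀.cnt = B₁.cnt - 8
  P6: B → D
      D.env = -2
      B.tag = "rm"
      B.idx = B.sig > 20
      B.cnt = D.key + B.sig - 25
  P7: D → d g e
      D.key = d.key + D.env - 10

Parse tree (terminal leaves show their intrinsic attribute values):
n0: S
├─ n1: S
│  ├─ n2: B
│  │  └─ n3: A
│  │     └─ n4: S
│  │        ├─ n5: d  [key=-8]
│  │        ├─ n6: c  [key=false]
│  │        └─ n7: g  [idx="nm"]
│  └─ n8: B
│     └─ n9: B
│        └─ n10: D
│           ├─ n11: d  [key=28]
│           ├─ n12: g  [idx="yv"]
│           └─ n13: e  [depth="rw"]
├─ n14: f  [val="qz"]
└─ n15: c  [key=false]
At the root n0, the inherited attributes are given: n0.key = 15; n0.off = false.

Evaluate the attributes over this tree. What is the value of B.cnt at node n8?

1. n0.key = 15  [given at root]
2. n0.off = false  [given at root]
3. n1.key = 13  [S₀.key - 2]
4. n1.off = true  [S₀.key > 14]
5. n2.sig = 9  [9]
6. n3.ok = 23  [B.sig + 14]
7. n4.key = -5  [-5]
8. n4.off = true  [true]
9. n5.key = -8  [terminal]
10. n6.key = false  [terminal]
11. n7.idx = "nm"  [terminal]
12. n4.val = true  [d.key > -9]
13. n4.acc = "zy"  ["zy"]
14. n3.val = -7  [A.ok - 30]
15. n2.tag = "wp"  ["wp"]
16. n2.idx = false  [B.sig == A.val]
17. n2.cnt = 30  [A.val + B.sig + 28]
18. n8.sig = -5  [B₀.cnt - 35]
19. n9.sig = 21  [B₀.sig * 3 + 36]
20. n10.env = -2  [-2]
21. n11.key = 28  [terminal]
22. n12.idx = "yv"  [terminal]
23. n13.depth = "rw"  [terminal]
24. n10.key = 16  [d.key + D.env - 10]
25. n9.tag = "rm"  ["rm"]
26. n9.idx = true  [B.sig > 20]
27. n9.cnt = 12  [D.key + B.sig - 25]
28. n8.tag = "prm"  ["p" ++ B₁.tag]
29. n8.idx = false  [B₁.idx == false]
30. n8.cnt = 4  [B₁.cnt - 8]
31. n1.val = false  [B₁.idx == true]
32. n1.acc = "prmm"  [B₁.tag ++ "m"]
33. n14.val = "qz"  [terminal]
34. n15.key = false  [terminal]
35. n0.val = false  [false]
36. n0.acc = "qzv"  [f.val ++ "v"]

4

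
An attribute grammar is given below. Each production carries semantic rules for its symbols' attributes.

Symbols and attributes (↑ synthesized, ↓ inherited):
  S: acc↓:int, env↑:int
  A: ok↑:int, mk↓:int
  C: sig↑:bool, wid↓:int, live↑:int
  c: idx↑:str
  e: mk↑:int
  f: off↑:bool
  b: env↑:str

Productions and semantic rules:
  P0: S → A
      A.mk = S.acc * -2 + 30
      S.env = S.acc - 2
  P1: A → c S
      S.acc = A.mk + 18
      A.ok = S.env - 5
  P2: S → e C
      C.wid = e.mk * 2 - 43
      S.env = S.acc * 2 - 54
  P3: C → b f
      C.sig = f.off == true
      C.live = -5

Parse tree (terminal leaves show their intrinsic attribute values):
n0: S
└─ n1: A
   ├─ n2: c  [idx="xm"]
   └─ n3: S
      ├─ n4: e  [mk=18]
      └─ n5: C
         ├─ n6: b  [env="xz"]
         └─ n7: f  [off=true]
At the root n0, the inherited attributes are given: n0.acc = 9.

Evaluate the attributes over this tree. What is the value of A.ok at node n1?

1

1. n0.acc = 9  [given at root]
2. n1.mk = 12  [S.acc * -2 + 30]
3. n2.idx = "xm"  [terminal]
4. n3.acc = 30  [A.mk + 18]
5. n4.mk = 18  [terminal]
6. n5.wid = -7  [e.mk * 2 - 43]
7. n6.env = "xz"  [terminal]
8. n7.off = true  [terminal]
9. n5.sig = true  [f.off == true]
10. n5.live = -5  [-5]
11. n3.env = 6  [S.acc * 2 - 54]
12. n1.ok = 1  [S.env - 5]
13. n0.env = 7  [S.acc - 2]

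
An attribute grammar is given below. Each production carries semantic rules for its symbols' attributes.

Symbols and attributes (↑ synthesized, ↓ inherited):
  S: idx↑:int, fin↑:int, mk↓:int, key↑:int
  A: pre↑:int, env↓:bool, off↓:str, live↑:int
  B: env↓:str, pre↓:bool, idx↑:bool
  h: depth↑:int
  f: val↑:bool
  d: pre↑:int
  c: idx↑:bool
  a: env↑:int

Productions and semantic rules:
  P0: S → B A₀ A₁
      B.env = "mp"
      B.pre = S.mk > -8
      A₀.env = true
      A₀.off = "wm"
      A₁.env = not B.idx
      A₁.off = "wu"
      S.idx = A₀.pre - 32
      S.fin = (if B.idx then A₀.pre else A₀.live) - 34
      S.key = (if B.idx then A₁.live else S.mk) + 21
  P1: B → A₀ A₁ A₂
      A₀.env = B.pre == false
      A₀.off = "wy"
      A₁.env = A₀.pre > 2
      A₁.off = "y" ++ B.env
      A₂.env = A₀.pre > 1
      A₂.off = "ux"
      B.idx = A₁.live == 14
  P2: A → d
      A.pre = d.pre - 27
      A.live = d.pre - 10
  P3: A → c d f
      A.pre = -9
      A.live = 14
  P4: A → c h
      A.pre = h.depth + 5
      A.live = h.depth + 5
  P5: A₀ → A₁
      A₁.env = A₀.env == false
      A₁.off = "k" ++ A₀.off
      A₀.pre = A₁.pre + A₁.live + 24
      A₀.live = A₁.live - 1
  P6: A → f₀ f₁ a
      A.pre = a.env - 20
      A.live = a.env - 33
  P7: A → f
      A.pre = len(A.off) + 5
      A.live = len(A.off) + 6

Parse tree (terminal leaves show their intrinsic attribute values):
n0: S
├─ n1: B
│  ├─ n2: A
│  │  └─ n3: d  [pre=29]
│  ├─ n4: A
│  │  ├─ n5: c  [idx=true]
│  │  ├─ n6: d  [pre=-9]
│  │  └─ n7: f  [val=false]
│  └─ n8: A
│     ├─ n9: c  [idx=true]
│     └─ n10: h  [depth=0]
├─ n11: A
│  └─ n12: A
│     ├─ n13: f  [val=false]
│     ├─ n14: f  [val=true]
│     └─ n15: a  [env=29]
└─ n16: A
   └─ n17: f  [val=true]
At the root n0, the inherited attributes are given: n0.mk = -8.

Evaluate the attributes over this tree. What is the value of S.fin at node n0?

-5

1. n0.mk = -8  [given at root]
2. n1.env = "mp"  ["mp"]
3. n1.pre = false  [S.mk > -8]
4. n2.env = true  [B.pre == false]
5. n2.off = "wy"  ["wy"]
6. n3.pre = 29  [terminal]
7. n2.pre = 2  [d.pre - 27]
8. n2.live = 19  [d.pre - 10]
9. n4.env = false  [A₀.pre > 2]
10. n4.off = "ymp"  ["y" ++ B.env]
11. n5.idx = true  [terminal]
12. n6.pre = -9  [terminal]
13. n7.val = false  [terminal]
14. n4.pre = -9  [-9]
15. n4.live = 14  [14]
16. n8.env = true  [A₀.pre > 1]
17. n8.off = "ux"  ["ux"]
18. n9.idx = true  [terminal]
19. n10.depth = 0  [terminal]
20. n8.pre = 5  [h.depth + 5]
21. n8.live = 5  [h.depth + 5]
22. n1.idx = true  [A₁.live == 14]
23. n11.env = true  [true]
24. n11.off = "wm"  ["wm"]
25. n12.env = false  [A₀.env == false]
26. n12.off = "kwm"  ["k" ++ A₀.off]
27. n13.val = false  [terminal]
28. n14.val = true  [terminal]
29. n15.env = 29  [terminal]
30. n12.pre = 9  [a.env - 20]
31. n12.live = -4  [a.env - 33]
32. n11.pre = 29  [A₁.pre + A₁.live + 24]
33. n11.live = -5  [A₁.live - 1]
34. n16.env = false  [not B.idx]
35. n16.off = "wu"  ["wu"]
36. n17.val = true  [terminal]
37. n16.pre = 7  [len(A.off) + 5]
38. n16.live = 8  [len(A.off) + 6]
39. n0.idx = -3  [A₀.pre - 32]
40. n0.fin = -5  [(if B.idx then A₀.pre else A₀.live) - 34]
41. n0.key = 29  [(if B.idx then A₁.live else S.mk) + 21]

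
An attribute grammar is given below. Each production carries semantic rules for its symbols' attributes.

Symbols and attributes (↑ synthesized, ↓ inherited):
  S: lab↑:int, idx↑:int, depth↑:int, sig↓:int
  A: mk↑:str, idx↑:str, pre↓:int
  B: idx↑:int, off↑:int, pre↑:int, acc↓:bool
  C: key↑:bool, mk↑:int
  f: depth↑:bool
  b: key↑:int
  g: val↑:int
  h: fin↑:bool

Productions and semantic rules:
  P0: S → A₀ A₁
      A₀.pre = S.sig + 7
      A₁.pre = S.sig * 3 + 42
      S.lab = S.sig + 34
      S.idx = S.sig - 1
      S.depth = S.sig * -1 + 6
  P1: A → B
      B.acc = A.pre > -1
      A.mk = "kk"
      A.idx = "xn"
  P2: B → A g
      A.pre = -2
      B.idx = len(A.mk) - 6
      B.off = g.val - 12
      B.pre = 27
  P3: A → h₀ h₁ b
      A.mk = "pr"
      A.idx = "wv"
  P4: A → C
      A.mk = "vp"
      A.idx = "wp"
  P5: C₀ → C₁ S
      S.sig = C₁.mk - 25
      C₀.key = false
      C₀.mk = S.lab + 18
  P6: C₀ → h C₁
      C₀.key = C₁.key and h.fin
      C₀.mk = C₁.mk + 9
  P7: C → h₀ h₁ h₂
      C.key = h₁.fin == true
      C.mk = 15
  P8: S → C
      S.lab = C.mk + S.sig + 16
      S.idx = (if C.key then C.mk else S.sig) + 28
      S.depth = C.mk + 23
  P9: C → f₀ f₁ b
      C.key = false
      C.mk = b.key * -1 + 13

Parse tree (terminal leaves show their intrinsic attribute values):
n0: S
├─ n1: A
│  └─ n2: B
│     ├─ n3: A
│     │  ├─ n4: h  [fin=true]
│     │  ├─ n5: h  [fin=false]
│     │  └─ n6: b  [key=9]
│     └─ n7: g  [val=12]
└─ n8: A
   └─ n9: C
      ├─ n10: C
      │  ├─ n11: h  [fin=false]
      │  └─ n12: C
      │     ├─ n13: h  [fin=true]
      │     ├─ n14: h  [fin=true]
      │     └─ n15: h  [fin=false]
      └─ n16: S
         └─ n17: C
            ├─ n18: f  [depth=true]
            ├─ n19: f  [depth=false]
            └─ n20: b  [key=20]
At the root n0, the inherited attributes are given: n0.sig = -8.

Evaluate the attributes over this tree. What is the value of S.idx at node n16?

27

1. n0.sig = -8  [given at root]
2. n1.pre = -1  [S.sig + 7]
3. n2.acc = false  [A.pre > -1]
4. n3.pre = -2  [-2]
5. n4.fin = true  [terminal]
6. n5.fin = false  [terminal]
7. n6.key = 9  [terminal]
8. n3.mk = "pr"  ["pr"]
9. n3.idx = "wv"  ["wv"]
10. n7.val = 12  [terminal]
11. n2.idx = -4  [len(A.mk) - 6]
12. n2.off = 0  [g.val - 12]
13. n2.pre = 27  [27]
14. n1.mk = "kk"  ["kk"]
15. n1.idx = "xn"  ["xn"]
16. n8.pre = 18  [S.sig * 3 + 42]
17. n11.fin = false  [terminal]
18. n13.fin = true  [terminal]
19. n14.fin = true  [terminal]
20. n15.fin = false  [terminal]
21. n12.key = true  [h₁.fin == true]
22. n12.mk = 15  [15]
23. n10.key = false  [C₁.key and h.fin]
24. n10.mk = 24  [C₁.mk + 9]
25. n16.sig = -1  [C₁.mk - 25]
26. n18.depth = true  [terminal]
27. n19.depth = false  [terminal]
28. n20.key = 20  [terminal]
29. n17.key = false  [false]
30. n17.mk = -7  [b.key * -1 + 13]
31. n16.lab = 8  [C.mk + S.sig + 16]
32. n16.idx = 27  [(if C.key then C.mk else S.sig) + 28]
33. n16.depth = 16  [C.mk + 23]
34. n9.key = false  [false]
35. n9.mk = 26  [S.lab + 18]
36. n8.mk = "vp"  ["vp"]
37. n8.idx = "wp"  ["wp"]
38. n0.lab = 26  [S.sig + 34]
39. n0.idx = -9  [S.sig - 1]
40. n0.depth = 14  [S.sig * -1 + 6]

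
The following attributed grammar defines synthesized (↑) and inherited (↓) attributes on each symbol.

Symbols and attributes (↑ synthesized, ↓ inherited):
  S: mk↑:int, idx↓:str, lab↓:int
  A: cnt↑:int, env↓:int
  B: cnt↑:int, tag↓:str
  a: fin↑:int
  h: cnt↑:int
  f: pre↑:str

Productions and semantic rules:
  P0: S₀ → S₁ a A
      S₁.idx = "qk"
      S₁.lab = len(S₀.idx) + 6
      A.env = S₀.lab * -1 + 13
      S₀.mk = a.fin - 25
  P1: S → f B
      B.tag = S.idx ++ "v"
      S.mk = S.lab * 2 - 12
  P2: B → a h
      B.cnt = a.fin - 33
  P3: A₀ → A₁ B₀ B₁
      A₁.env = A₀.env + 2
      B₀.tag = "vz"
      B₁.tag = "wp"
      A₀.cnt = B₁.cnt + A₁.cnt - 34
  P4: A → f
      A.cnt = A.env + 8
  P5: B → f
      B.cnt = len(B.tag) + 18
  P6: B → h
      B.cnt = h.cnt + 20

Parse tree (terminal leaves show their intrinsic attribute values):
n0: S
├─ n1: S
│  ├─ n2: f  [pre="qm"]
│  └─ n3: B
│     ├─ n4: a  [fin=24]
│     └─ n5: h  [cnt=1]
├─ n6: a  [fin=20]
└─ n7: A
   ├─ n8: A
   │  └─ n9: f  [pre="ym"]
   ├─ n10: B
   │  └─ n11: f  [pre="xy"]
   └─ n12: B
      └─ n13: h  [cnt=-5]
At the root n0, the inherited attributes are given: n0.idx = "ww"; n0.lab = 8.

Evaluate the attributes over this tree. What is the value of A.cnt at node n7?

1. n0.idx = "ww"  [given at root]
2. n0.lab = 8  [given at root]
3. n1.idx = "qk"  ["qk"]
4. n1.lab = 8  [len(S₀.idx) + 6]
5. n2.pre = "qm"  [terminal]
6. n3.tag = "qkv"  [S.idx ++ "v"]
7. n4.fin = 24  [terminal]
8. n5.cnt = 1  [terminal]
9. n3.cnt = -9  [a.fin - 33]
10. n1.mk = 4  [S.lab * 2 - 12]
11. n6.fin = 20  [terminal]
12. n7.env = 5  [S₀.lab * -1 + 13]
13. n8.env = 7  [A₀.env + 2]
14. n9.pre = "ym"  [terminal]
15. n8.cnt = 15  [A.env + 8]
16. n10.tag = "vz"  ["vz"]
17. n11.pre = "xy"  [terminal]
18. n10.cnt = 20  [len(B.tag) + 18]
19. n12.tag = "wp"  ["wp"]
20. n13.cnt = -5  [terminal]
21. n12.cnt = 15  [h.cnt + 20]
22. n7.cnt = -4  [B₁.cnt + A₁.cnt - 34]
23. n0.mk = -5  [a.fin - 25]

-4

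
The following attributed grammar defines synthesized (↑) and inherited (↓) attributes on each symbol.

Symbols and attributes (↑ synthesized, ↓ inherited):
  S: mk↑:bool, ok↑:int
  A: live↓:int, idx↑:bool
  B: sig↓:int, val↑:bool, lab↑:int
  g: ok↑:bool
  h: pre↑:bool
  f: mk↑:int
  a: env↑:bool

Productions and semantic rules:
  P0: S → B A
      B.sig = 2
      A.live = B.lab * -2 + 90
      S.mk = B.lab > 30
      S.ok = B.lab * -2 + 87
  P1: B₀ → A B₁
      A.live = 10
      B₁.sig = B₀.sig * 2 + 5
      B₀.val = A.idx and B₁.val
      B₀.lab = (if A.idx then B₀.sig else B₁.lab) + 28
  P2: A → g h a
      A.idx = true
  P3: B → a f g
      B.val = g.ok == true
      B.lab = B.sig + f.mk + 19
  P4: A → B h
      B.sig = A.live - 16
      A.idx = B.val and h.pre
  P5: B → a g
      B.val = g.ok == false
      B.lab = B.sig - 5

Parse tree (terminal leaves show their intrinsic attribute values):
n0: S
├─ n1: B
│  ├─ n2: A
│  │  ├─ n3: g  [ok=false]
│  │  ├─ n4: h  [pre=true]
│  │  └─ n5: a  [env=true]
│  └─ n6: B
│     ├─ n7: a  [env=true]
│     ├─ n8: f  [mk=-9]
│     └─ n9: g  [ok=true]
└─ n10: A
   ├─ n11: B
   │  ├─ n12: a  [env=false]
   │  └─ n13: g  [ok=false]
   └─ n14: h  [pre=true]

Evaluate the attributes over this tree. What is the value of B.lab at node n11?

1. n1.sig = 2  [2]
2. n2.live = 10  [10]
3. n3.ok = false  [terminal]
4. n4.pre = true  [terminal]
5. n5.env = true  [terminal]
6. n2.idx = true  [true]
7. n6.sig = 9  [B₀.sig * 2 + 5]
8. n7.env = true  [terminal]
9. n8.mk = -9  [terminal]
10. n9.ok = true  [terminal]
11. n6.val = true  [g.ok == true]
12. n6.lab = 19  [B.sig + f.mk + 19]
13. n1.val = true  [A.idx and B₁.val]
14. n1.lab = 30  [(if A.idx then B₀.sig else B₁.lab) + 28]
15. n10.live = 30  [B.lab * -2 + 90]
16. n11.sig = 14  [A.live - 16]
17. n12.env = false  [terminal]
18. n13.ok = false  [terminal]
19. n11.val = true  [g.ok == false]
20. n11.lab = 9  [B.sig - 5]
21. n14.pre = true  [terminal]
22. n10.idx = true  [B.val and h.pre]
23. n0.mk = false  [B.lab > 30]
24. n0.ok = 27  [B.lab * -2 + 87]

9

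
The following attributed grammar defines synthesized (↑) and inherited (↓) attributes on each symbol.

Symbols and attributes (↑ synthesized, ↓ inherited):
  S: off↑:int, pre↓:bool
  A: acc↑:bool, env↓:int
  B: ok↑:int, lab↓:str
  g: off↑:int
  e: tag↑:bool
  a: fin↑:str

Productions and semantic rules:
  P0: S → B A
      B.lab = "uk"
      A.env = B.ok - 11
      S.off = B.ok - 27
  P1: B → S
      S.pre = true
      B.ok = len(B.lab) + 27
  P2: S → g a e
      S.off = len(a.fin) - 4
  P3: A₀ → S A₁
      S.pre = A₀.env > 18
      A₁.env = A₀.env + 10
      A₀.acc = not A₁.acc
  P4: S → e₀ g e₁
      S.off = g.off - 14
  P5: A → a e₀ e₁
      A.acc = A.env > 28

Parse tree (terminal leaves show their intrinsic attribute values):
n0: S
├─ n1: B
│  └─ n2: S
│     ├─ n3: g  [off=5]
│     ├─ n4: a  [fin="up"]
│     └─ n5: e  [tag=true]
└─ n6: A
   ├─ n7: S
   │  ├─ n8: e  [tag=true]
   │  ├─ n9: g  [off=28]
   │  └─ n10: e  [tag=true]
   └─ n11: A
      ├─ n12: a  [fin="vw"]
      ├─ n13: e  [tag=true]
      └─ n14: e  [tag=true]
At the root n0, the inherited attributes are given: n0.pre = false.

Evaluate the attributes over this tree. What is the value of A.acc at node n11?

1. n0.pre = false  [given at root]
2. n1.lab = "uk"  ["uk"]
3. n2.pre = true  [true]
4. n3.off = 5  [terminal]
5. n4.fin = "up"  [terminal]
6. n5.tag = true  [terminal]
7. n2.off = -2  [len(a.fin) - 4]
8. n1.ok = 29  [len(B.lab) + 27]
9. n6.env = 18  [B.ok - 11]
10. n7.pre = false  [A₀.env > 18]
11. n8.tag = true  [terminal]
12. n9.off = 28  [terminal]
13. n10.tag = true  [terminal]
14. n7.off = 14  [g.off - 14]
15. n11.env = 28  [A₀.env + 10]
16. n12.fin = "vw"  [terminal]
17. n13.tag = true  [terminal]
18. n14.tag = true  [terminal]
19. n11.acc = false  [A.env > 28]
20. n6.acc = true  [not A₁.acc]
21. n0.off = 2  [B.ok - 27]

false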